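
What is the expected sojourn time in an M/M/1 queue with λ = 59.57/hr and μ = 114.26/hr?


W = 1/(μ−λ) = 1/(114.26 − 59.57) = 1/54.69 = 0.01828 hr

Final: 0.01828 hr


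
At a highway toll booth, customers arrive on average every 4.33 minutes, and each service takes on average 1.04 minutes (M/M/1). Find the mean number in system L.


λ = 60/4.33 = 13.8568 /hr
μ = 60/1.04 = 57.6923 /hr
ρ = λ/μ = 13.8568/57.6923 = 0.2402
L = ρ/(1−ρ) = 0.2402/0.7598 = 0.3161

Final: 0.3161


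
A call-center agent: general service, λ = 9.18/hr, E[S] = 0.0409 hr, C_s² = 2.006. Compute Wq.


ρ = λ·E[S] = 9.18·0.0409 = 0.3755
E[S²] = E[S]²(1+C_s²) = 0.0409²·(1+2.006) = 0.005028
Wq = λ·E[S²]/(2(1−ρ)) = 9.18·0.005028/(2·0.6245) = 0.03696 hr

Final: 0.03696 hr


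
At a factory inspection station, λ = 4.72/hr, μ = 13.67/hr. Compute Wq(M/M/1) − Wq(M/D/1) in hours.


ρ = 4.72/13.67 = 0.3453
Wq(M/M/1) = ρ/(μ−λ) = 0.3453/8.95 = 0.03858 hr
Wq(M/D/1) = ρ/(2(μ−λ)) = 0.01929 hr
Savings = 0.03858 − 0.01929 = 0.01929 hr

Final: 0.01929 hr


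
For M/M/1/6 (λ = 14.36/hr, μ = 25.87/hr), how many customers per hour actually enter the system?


ρ = 0.5551; P_K = (1−ρ)ρ^6/(1−ρ^7) = 0.013229
λ_eff = λ(1 − P_K) = 14.36·(1 − 0.013229) = 14.36·0.986771 = 14.1700 /hr

Final: 14.1700 /hr


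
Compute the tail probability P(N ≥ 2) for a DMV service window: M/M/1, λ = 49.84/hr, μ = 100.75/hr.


ρ = 49.84/100.75 = 0.4947
P(N ≥ n) = ρ^n = 0.4947^2 = 0.244718

Final: 0.244718


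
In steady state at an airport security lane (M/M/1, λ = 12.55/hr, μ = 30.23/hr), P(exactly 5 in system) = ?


ρ = 12.55/30.23 = 0.4152
P_n = (1−ρ)·ρ^n = (1 − 0.4152)·0.4152^5 = 0.5848·0.012332 = 0.007212

Final: 0.007212


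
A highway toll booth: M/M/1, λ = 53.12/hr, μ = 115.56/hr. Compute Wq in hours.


ρ = 53.12/115.56 = 0.4597
Wq = ρ/(μ−λ) = 0.4597/(115.56 − 53.12) = 0.4597/62.44 = 0.007362 hr

Final: 0.007362 hr


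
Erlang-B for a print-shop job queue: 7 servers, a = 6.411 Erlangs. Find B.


B(c,a) = (a^c/c!) / Σ_{k=0}^{c} a^k/k!
a^7/7! = 88.318137
Σ terms (k=0..7): 1.00000 + 6.41100 + 20.55046 + 43.91633 + 70.38690 + 90.25009 + 96.43222 + 88.31814 = 417.265145
B = 88.318137/417.265145 = 0.211660

Final: 0.211660


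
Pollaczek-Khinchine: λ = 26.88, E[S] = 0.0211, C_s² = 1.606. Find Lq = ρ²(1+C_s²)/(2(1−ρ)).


ρ = λ·E[S] = 26.88·0.0211 = 0.5672
Lq = ρ²(1+C_s²)/(2(1−ρ)) = 0.3217·(1+1.606)/(2·0.4328)
= 0.3217·2.6060/0.8657 = 0.96839

Final: 0.96839


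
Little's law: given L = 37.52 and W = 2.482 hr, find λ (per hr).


λ = L/W = 37.52/2.482 = 15.1168 /hr

Final: 15.1168 /hr


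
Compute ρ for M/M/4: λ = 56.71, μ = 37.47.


ρ = λ/(cμ) = 56.71/(4·37.47) = 56.71/149.88 = 0.3784

Final: 0.3784


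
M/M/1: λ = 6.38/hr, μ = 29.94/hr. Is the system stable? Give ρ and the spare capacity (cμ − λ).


Total capacity cμ = 1·29.94 = 29.94/hr
ρ = λ/(cμ) = 6.38/29.94 = 0.2131
Stable ⇔ ρ < 1: YES
Spare capacity = cμ − λ = 29.94 − 6.38 = 23.56/hr

Final: ρ = 0.2131; stable; margin = 23.56/hr


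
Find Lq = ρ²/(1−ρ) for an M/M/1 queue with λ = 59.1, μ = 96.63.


ρ = 59.1/96.63 = 0.6116
Lq = ρ²/(1−ρ) = 0.3741/0.3884 = 0.9631

Final: 0.9631


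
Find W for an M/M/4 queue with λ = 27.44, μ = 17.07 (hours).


a = 1.6075; ρ = 0.4019; P₀ = 0.197746
Lq = P₀·a^c·ρ/(c!(1−ρ)²) = 0.06180
Wq = Lq/λ = 0.06180/27.44 = 0.002252 hr
W = Wq + 1/μ = 0.002252 + 0.05858 = 0.06083 hr

Final: 0.06083 hr


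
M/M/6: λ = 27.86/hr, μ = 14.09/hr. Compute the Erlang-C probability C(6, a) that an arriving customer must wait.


a = λ/μ = 1.9773; ρ = a/6 = 0.3295
P₀ = 0.138253 (from M/M/c formula)
C(c,a) = [a^c/(c!(1−ρ))]·P₀ = [59.76139/(720·0.6705)]·0.138253
= 0.12380·0.138253 = 0.017116

Final: 0.017116


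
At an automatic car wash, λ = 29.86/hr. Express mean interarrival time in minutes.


Mean interarrival time = 1/λ = 1/29.86 hour = 0.03349 hour
In minutes: 0.03349 × 60 = 2.0094 min

Final: 2.0094 min


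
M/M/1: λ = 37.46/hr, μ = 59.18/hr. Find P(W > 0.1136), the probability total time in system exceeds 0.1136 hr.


W ~ Exponential(μ−λ) for M/M/1.
μ − λ = 59.18 − 37.46 = 21.7200
P(W > t) = e^{−(μ−λ)t} = e^{−2.4674} = 0.084806

Final: 0.084806


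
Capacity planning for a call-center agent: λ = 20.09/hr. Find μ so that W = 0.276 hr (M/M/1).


W = 1/(μ−λ) ⇒ μ − λ = 1/W = 1/0.276 = 3.6232
μ = λ + 1/W = 20.09 + 3.6232 = 23.7132 per hr

Final: 23.7132 /hr


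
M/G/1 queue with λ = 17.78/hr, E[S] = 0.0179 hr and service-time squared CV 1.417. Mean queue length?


ρ = λ·E[S] = 17.78·0.0179 = 0.3183
Lq = ρ²(1+C_s²)/(2(1−ρ)) = 0.1013·(1+1.417)/(2·0.6817)
= 0.1013·2.4170/1.3635 = 0.17956

Final: 0.17956


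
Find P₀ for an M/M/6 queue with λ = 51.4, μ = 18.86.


a = λ/μ = 51.4/18.86 = 2.7253; ρ = a/c = 0.4542
Σ_{k=0}^{5} a^k/k! (terms k=0..5) = 1.00000 + 2.72534 + 3.71375 + 3.37375 + 2.29866 + 1.25293 = 14.36443
Tail: a^6/(6!(1−ρ)) = 409.75908/(720·0.5458) = 1.04275
P₀ = 1/(14.36443 + 1.04275) = 1/15.40719 = 0.064905

Final: 0.064905


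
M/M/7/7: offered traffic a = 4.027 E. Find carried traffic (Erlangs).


B(7,4.027) = 0.064132 (Erlang-B)
Carried load = a(1 − B) = 4.027·(1 − 0.064132) = 4.027·0.935868 = 3.7687 E

Final: 3.7687 Erlangs


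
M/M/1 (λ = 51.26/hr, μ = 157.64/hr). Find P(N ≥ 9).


ρ = 51.26/157.64 = 0.3252
P(N ≥ n) = ρ^n = 0.3252^9 = 0.00004065

Final: 0.00004065


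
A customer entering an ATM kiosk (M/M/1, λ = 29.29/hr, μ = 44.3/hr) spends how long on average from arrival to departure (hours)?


W = 1/(μ−λ) = 1/(44.3 − 29.29) = 1/15.01 = 0.06662 hr

Final: 0.06662 hr


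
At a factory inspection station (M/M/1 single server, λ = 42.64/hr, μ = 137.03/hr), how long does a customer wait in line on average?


ρ = 42.64/137.03 = 0.3112
Wq = ρ/(μ−λ) = 0.3112/(137.03 − 42.64) = 0.3112/94.39 = 0.003297 hr

Final: 0.003297 hr


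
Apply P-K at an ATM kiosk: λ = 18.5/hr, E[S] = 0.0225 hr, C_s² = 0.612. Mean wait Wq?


ρ = λ·E[S] = 18.5·0.0225 = 0.4163
E[S²] = E[S]²(1+C_s²) = 0.0225²·(1+0.612) = 0.0008161
Wq = λ·E[S²]/(2(1−ρ)) = 18.5·0.0008161/(2·0.5837) = 0.01293 hr

Final: 0.01293 hr


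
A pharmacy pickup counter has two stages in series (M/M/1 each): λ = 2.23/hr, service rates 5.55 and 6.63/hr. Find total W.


Each node sees arrival rate λ = 2.23/hr (tandem ⇒ throughput preserved).
W₁ = 1/(μ₁−λ) = 1/(5.55−2.23) = 0.30120 hr
W₂ = 1/(μ₂−λ) = 1/(6.63−2.23) = 0.22727 hr
W_total = W₁ + W₂ = 0.30120 + 0.22727 = 0.52848 hr

Final: 0.52848 hr


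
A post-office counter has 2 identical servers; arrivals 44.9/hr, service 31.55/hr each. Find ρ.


ρ = λ/(cμ) = 44.9/(2·31.55) = 44.9/63.10 = 0.7116

Final: 0.7116


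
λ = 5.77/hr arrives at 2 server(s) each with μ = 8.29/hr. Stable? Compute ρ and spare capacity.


Total capacity cμ = 2·8.29 = 16.58/hr
ρ = λ/(cμ) = 5.77/16.58 = 0.3480
Stable ⇔ ρ < 1: YES
Spare capacity = cμ − λ = 16.58 − 5.77 = 10.81/hr

Final: ρ = 0.3480; stable; margin = 10.81/hr


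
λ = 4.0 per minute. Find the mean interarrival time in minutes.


Mean interarrival time = 1/λ = 1/4.0 minute = 0.25000 minute
In minutes: 0.25000 × 1 = 0.2500 min

Final: 0.2500 min


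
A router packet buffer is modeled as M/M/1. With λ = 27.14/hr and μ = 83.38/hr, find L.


ρ = λ/μ = 27.14/83.38 = 0.3255
L = ρ/(1−ρ) = 0.3255/(1 − 0.3255) = 0.3255/0.6745 = 0.4826

Final: 0.4826


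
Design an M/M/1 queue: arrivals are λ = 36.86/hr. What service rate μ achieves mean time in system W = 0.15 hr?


W = 1/(μ−λ) ⇒ μ − λ = 1/W = 1/0.15 = 6.6667
μ = λ + 1/W = 36.86 + 6.6667 = 43.5267 per hr

Final: 43.5267 /hr


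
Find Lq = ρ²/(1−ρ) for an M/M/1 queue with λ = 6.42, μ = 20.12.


ρ = 6.42/20.12 = 0.3191
Lq = ρ²/(1−ρ) = 0.1018/0.6809 = 0.1495

Final: 0.1495


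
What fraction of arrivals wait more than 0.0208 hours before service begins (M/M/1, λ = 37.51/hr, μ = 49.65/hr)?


ρ = 37.51/49.65 = 0.7555
P(Wq > t) = ρ·e^{−(μ−λ)t} = 0.7555·e^{−0.2525}
= 0.7555·0.776847 = 0.586899

Final: 0.586899


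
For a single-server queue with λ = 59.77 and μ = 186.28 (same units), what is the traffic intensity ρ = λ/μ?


ρ = λ/μ = 59.77/186.28 = 0.3209

Final: 0.3209


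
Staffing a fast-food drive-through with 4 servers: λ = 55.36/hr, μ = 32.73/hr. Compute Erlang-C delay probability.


a = λ/μ = 1.6914; ρ = a/4 = 0.4229
P₀ = 0.181185 (from M/M/c formula)
C(c,a) = [a^c/(c!(1−ρ))]·P₀ = [8.18465/(24·0.5771)]·0.181185
= 0.59089·0.181185 = 0.107059

Final: 0.107059


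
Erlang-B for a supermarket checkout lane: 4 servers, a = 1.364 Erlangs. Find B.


B(c,a) = (a^c/c!) / Σ_{k=0}^{c} a^k/k!
a^4/4! = 0.144227
Σ terms (k=0..4): 1.00000 + 1.36400 + 0.93025 + 0.42295 + 0.14423 = 3.861428
B = 0.144227/3.861428 = 0.037351

Final: 0.037351


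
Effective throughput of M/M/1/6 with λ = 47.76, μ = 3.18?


ρ = 15.0189; P_K = (1−ρ)ρ^6/(1−ρ^7) = 0.933417
λ_eff = λ(1 − P_K) = 47.76·(1 − 0.933417) = 47.76·0.066583 = 3.1800 /hr

Final: 3.1800 /hr


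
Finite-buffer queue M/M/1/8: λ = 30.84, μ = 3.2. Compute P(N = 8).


ρ = λ/μ = 30.84/3.2 = 9.6375
P_K = (1−ρ)ρ^K/(1−ρ^(K+1)) = (-8.6375·74424363.389839)/(1 − 717264802.169577)
= -642840438.779738/-717264801.169577 = 0.896239

Final: 0.896239


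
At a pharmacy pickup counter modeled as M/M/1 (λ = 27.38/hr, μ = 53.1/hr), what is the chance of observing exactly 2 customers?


ρ = 27.38/53.1 = 0.5156
P_n = (1−ρ)·ρ^n = (1 − 0.5156)·0.5156^2 = 0.4844·0.265875 = 0.128782

Final: 0.128782


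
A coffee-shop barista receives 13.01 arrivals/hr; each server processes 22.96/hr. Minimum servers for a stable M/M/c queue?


Stability requires cμ > λ ⇔ c > λ/μ.
λ/μ = 13.01/22.96 = 0.5666
Minimum integer c = ⌊0.5666⌋ + 1 = 1
Check: 1·22.96 = 22.96 > 13.01, while 0·22.96 = 0.00 ≤ 13.01

Final: 1 servers


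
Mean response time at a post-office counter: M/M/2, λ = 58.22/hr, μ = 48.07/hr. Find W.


a = 1.2112; ρ = 0.6056; P₀ = 0.245659
Lq = P₀·a^c·ρ/(c!(1−ρ)²) = 0.70136
Wq = Lq/λ = 0.70136/58.22 = 0.01205 hr
W = Wq + 1/μ = 0.01205 + 0.02080 = 0.03285 hr

Final: 0.03285 hr


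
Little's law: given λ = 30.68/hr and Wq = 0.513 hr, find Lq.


Lq = λWq = 30.68·0.513 = 15.7388

Final: 15.7388


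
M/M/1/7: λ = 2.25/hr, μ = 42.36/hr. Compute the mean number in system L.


ρ = 2.25/42.36 = 0.05312
L = ρ[1 − (K+1)ρ^K + Kρ^(K+1)] / [(1−ρ)(1−ρ^(K+1))]
Numerator: 0.05312·(1 − 8·0.000000001193 + 7·6.336e-11) = 0.053116
Denominator: (0.9469)·(1.000000) = 0.946884
L = 0.053116/0.946884 = 0.05610

Final: 0.05610


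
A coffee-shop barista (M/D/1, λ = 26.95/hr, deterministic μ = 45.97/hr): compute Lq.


ρ = 26.95/45.97 = 0.5863
M/D/1: Lq = ρ²/(2(1−ρ)) = 0.3437/(2·0.4137) = 0.41534

Final: 0.41534


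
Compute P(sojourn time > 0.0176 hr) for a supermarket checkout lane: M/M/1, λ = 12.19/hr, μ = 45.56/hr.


W ~ Exponential(μ−λ) for M/M/1.
μ − λ = 45.56 − 12.19 = 33.3700
P(W > t) = e^{−(μ−λ)t} = e^{−0.5873} = 0.555819

Final: 0.555819


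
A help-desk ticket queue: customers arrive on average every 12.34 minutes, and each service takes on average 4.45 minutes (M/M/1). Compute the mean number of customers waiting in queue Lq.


λ = 60/12.34 = 4.8622 /hr
μ = 60/4.45 = 13.4831 /hr
ρ = λ/μ = 4.8622/13.4831 = 0.3606
Lq = ρ²/(1−ρ) = 0.1300/0.6394 = 0.2034

Final: 0.2034


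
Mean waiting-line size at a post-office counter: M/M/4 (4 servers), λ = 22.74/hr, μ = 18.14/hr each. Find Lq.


a = λ/μ = 1.2536; ρ = a/4 = 0.3134
P₀ = 0.284292
Lq = P₀·a^c·ρ / (c!·(1−ρ)²) = 0.284292·2.46952·0.3134/(24·0.47143)
= 0.01945

Final: 0.01945


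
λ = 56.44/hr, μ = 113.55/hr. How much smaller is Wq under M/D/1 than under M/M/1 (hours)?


ρ = 56.44/113.55 = 0.4970
Wq(M/M/1) = ρ/(μ−λ) = 0.4970/57.11 = 0.008703 hr
Wq(M/D/1) = ρ/(2(μ−λ)) = 0.004352 hr
Savings = 0.008703 − 0.004352 = 0.004352 hr

Final: 0.004352 hr


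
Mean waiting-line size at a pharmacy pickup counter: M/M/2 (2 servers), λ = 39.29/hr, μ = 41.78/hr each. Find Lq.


a = λ/μ = 0.9404; ρ = a/2 = 0.4702
P₀ = 0.360358
Lq = P₀·a^c·ρ / (c!·(1−ρ)²) = 0.360358·0.88436·0.4702/(2·0.28069)
= 0.26693

Final: 0.26693


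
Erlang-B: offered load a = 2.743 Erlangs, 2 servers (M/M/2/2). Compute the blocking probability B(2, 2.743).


B(c,a) = (a^c/c!) / Σ_{k=0}^{c} a^k/k!
a^2/2! = 3.762024
Σ terms (k=0..2): 1.00000 + 2.74300 + 3.76202 = 7.505024
B = 3.762024/7.505024 = 0.501267

Final: 0.501267


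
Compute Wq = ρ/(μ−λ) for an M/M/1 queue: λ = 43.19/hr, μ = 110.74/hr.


ρ = 43.19/110.74 = 0.3900
Wq = ρ/(μ−λ) = 0.3900/(110.74 − 43.19) = 0.3900/67.55 = 0.005774 hr

Final: 0.005774 hr


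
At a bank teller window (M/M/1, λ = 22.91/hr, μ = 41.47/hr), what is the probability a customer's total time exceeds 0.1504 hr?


W ~ Exponential(μ−λ) for M/M/1.
μ − λ = 41.47 − 22.91 = 18.5600
P(W > t) = e^{−(μ−λ)t} = e^{−2.7914} = 0.061334

Final: 0.061334


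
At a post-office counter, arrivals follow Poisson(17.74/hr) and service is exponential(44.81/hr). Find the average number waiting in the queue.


ρ = 17.74/44.81 = 0.3959
Lq = ρ²/(1−ρ) = 0.1567/0.6041 = 0.2594

Final: 0.2594


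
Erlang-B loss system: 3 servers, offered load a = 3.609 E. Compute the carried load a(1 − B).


B(3,3.609) = 0.413299 (Erlang-B)
Carried load = a(1 − B) = 3.609·(1 − 0.413299) = 3.609·0.586701 = 2.1174 E

Final: 2.1174 Erlangs


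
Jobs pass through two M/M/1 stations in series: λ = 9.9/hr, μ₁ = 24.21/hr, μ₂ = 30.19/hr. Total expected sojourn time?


Each node sees arrival rate λ = 9.9/hr (tandem ⇒ throughput preserved).
W₁ = 1/(μ₁−λ) = 1/(24.21−9.9) = 0.06988 hr
W₂ = 1/(μ₂−λ) = 1/(30.19−9.9) = 0.04929 hr
W_total = W₁ + W₂ = 0.06988 + 0.04929 = 0.11917 hr

Final: 0.11917 hr


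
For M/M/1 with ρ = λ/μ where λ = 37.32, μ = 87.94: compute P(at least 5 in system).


ρ = 37.32/87.94 = 0.4244
P(N ≥ n) = ρ^n = 0.4244^5 = 0.013765

Final: 0.013765


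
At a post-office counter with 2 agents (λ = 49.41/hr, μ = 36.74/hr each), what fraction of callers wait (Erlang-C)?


a = λ/μ = 1.3449; ρ = a/2 = 0.6724
P₀ = 0.195866 (from M/M/c formula)
C(c,a) = [a^c/(c!(1−ρ))]·P₀ = [1.80864/(2·0.3276)]·0.195866
= 2.76067·0.195866 = 0.540722

Final: 0.540722


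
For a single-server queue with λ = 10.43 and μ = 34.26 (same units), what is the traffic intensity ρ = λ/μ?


ρ = λ/μ = 10.43/34.26 = 0.3044

Final: 0.3044


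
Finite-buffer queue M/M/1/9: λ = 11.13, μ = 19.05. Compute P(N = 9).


ρ = λ/μ = 11.13/19.05 = 0.5843
P_K = (1−ρ)ρ^K/(1−ρ^(K+1)) = (0.4157·0.007932)/(1 − 0.004634)
= 0.003298/0.995366 = 0.003313

Final: 0.003313


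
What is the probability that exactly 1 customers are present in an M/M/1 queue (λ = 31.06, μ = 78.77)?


ρ = 31.06/78.77 = 0.3943
P_n = (1−ρ)·ρ^n = (1 − 0.3943)·0.3943^1 = 0.6057·0.394313 = 0.238830

Final: 0.238830


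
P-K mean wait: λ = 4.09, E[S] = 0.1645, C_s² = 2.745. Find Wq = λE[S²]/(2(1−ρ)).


ρ = λ·E[S] = 4.09·0.1645 = 0.6728
E[S²] = E[S]²(1+C_s²) = 0.1645²·(1+2.745) = 0.101341
Wq = λ·E[S²]/(2(1−ρ)) = 4.09·0.101341/(2·0.3272) = 0.63339 hr

Final: 0.63339 hr


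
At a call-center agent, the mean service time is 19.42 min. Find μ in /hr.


μ = 1/(service time) in consistent units.
1 hour = 60 min, so μ = 60/19.42 = 3.0896 per hour

Final: 3.0896 /hr


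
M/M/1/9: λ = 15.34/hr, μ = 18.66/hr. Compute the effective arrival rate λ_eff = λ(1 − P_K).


ρ = 0.8221; P_K = (1−ρ)ρ^9/(1−ρ^10) = 0.035518
λ_eff = λ(1 − P_K) = 15.34·(1 − 0.035518) = 15.34·0.964482 = 14.7952 /hr

Final: 14.7952 /hr


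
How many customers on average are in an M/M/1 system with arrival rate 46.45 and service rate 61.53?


ρ = λ/μ = 46.45/61.53 = 0.7549
L = ρ/(1−ρ) = 0.7549/(1 − 0.7549) = 0.7549/0.2451 = 3.0802

Final: 3.0802


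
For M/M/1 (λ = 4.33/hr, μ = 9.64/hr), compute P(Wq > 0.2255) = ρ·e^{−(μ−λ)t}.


ρ = 4.33/9.64 = 0.4492
P(Wq > t) = ρ·e^{−(μ−λ)t} = 0.4492·e^{−1.1974}
= 0.4492·0.301977 = 0.135639

Final: 0.135639


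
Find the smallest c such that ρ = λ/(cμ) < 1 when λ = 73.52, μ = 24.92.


Stability requires cμ > λ ⇔ c > λ/μ.
λ/μ = 73.52/24.92 = 2.9502
Minimum integer c = ⌊2.9502⌋ + 1 = 3
Check: 3·24.92 = 74.76 > 73.52, while 2·24.92 = 49.84 ≤ 73.52

Final: 3 servers


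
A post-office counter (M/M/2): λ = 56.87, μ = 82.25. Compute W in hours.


a = 0.6914; ρ = 0.3457; P₀ = 0.486200
Lq = P₀·a^c·ρ/(c!(1−ρ)²) = 0.09386
Wq = Lq/λ = 0.09386/56.87 = 0.001650 hr
W = Wq + 1/μ = 0.001650 + 0.01216 = 0.01381 hr

Final: 0.01381 hr


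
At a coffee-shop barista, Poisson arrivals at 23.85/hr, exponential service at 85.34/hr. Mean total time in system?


W = 1/(μ−λ) = 1/(85.34 − 23.85) = 1/61.49 = 0.01626 hr

Final: 0.01626 hr


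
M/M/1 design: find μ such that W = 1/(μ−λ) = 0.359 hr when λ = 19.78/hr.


W = 1/(μ−λ) ⇒ μ − λ = 1/W = 1/0.359 = 2.7855
μ = λ + 1/W = 19.78 + 2.7855 = 22.5655 per hr

Final: 22.5655 /hr


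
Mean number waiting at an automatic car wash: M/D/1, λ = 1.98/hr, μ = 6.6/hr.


ρ = 1.98/6.6 = 0.3000
M/D/1: Lq = ρ²/(2(1−ρ)) = 0.09000/(2·0.7000) = 0.06429

Final: 0.06429


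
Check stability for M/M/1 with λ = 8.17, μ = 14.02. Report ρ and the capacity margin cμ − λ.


Total capacity cμ = 1·14.02 = 14.02/hr
ρ = λ/(cμ) = 8.17/14.02 = 0.5827
Stable ⇔ ρ < 1: YES
Spare capacity = cμ − λ = 14.02 − 8.17 = 5.85/hr

Final: ρ = 0.5827; stable; margin = 5.85/hr


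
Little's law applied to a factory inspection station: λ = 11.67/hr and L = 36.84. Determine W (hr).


W = L/λ = 36.84/11.67 = 3.1568 hr

Final: 3.1568 hr


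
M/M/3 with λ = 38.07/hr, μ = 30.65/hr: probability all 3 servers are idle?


a = λ/μ = 38.07/30.65 = 1.2421; ρ = a/c = 0.4140
Σ_{k=0}^{2} a^k/k! (terms k=0..2) = 1.00000 + 1.24209 + 0.77139 = 3.01348
Tail: a^3/(3!(1−ρ)) = 1.91627/(6·0.5860) = 0.54504
P₀ = 1/(3.01348 + 0.54504) = 1/3.55852 = 0.281016

Final: 0.281016


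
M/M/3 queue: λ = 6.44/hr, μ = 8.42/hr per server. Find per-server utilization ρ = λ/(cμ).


ρ = λ/(cμ) = 6.44/(3·8.42) = 6.44/25.26 = 0.2549

Final: 0.2549


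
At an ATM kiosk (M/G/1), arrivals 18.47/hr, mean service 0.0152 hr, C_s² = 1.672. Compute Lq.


ρ = λ·E[S] = 18.47·0.0152 = 0.2807
Lq = ρ²(1+C_s²)/(2(1−ρ)) = 0.07882·(1+1.672)/(2·0.7193)
= 0.07882·2.6720/1.4385 = 0.14640

Final: 0.14640


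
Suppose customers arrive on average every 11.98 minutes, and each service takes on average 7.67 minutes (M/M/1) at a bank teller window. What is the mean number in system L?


λ = 60/11.98 = 5.0083 /hr
μ = 60/7.67 = 7.8227 /hr
ρ = λ/μ = 5.0083/7.8227 = 0.6402
L = ρ/(1−ρ) = 0.6402/0.3598 = 1.7796

Final: 1.7796


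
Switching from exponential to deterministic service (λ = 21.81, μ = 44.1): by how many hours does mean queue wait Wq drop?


ρ = 21.81/44.1 = 0.4946
Wq(M/M/1) = ρ/(μ−λ) = 0.4946/22.29 = 0.02219 hr
Wq(M/D/1) = ρ/(2(μ−λ)) = 0.01109 hr
Savings = 0.02219 − 0.01109 = 0.01109 hr

Final: 0.01109 hr


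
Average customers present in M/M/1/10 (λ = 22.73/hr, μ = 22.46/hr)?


ρ = 22.73/22.46 = 1.0120
L = ρ[1 − (K+1)ρ^K + Kρ^(K+1)] / [(1−ρ)(1−ρ^(K+1))]
Numerator: 1.0120·(1 − 11·1.126930 + 10·1.140477) = 0.008645
Denominator: (-0.01202)·(-0.140477) = 0.001689
L = 0.008645/0.001689 = 5.1195

Final: 5.1195


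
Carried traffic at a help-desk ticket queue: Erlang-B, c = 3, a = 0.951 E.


B(3,0.951) = 0.056291 (Erlang-B)
Carried load = a(1 − B) = 0.951·(1 − 0.056291) = 0.951·0.943709 = 0.8975 E

Final: 0.8975 Erlangs


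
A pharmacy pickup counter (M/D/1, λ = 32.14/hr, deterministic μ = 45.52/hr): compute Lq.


ρ = 32.14/45.52 = 0.7061
M/D/1: Lq = ρ²/(2(1−ρ)) = 0.4985/(2·0.2939) = 0.84801

Final: 0.84801


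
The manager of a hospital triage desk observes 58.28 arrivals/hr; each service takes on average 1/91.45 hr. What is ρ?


ρ = λ/μ = 58.28/91.45 = 0.6373

Final: 0.6373


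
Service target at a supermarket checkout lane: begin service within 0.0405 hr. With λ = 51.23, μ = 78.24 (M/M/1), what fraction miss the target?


ρ = 51.23/78.24 = 0.6548
P(Wq > t) = ρ·e^{−(μ−λ)t} = 0.6548·e^{−1.0939}
= 0.6548·0.334906 = 0.219290

Final: 0.219290


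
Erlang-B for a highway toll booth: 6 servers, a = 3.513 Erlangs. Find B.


B(c,a) = (a^c/c!) / Σ_{k=0}^{c} a^k/k!
a^6/6! = 2.610576
Σ terms (k=0..6): 1.00000 + 3.51300 + 6.17058 + 7.22575 + 6.34602 + 4.45871 + 2.61058 = 31.324647
B = 2.610576/31.324647 = 0.083339

Final: 0.083339


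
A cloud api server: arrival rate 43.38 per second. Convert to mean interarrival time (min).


Mean interarrival time = 1/λ = 1/43.38 second = 0.02305 second
In minutes: 0.02305 × 0.0166667 = 0.0003842 min

Final: 0.0003842 min


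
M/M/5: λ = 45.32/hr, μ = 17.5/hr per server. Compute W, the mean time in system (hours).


a = 2.5897; ρ = 0.5179; P₀ = 0.072857
Lq = P₀·a^c·ρ/(c!(1−ρ)²) = 0.15763
Wq = Lq/λ = 0.15763/45.32 = 0.003478 hr
W = Wq + 1/μ = 0.003478 + 0.05714 = 0.06062 hr

Final: 0.06062 hr


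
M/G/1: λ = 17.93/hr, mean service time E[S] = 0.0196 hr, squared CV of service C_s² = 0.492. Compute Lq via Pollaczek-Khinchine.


ρ = λ·E[S] = 17.93·0.0196 = 0.3514
Lq = ρ²(1+C_s²)/(2(1−ρ)) = 0.1235·(1+0.492)/(2·0.6486)
= 0.1235·1.4920/1.2971 = 0.14205

Final: 0.14205


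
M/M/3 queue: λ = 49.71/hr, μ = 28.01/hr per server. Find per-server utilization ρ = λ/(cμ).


ρ = λ/(cμ) = 49.71/(3·28.01) = 49.71/84.03 = 0.5916

Final: 0.5916


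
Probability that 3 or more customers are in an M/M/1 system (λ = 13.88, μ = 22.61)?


ρ = 13.88/22.61 = 0.6139
P(N ≥ n) = ρ^n = 0.6139^3 = 0.231349

Final: 0.231349


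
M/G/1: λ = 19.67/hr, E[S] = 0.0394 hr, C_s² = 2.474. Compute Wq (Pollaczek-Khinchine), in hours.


ρ = λ·E[S] = 19.67·0.0394 = 0.7750
E[S²] = E[S]²(1+C_s²) = 0.0394²·(1+2.474) = 0.005393
Wq = λ·E[S²]/(2(1−ρ)) = 19.67·0.005393/(2·0.2250) = 0.23573 hr

Final: 0.23573 hr


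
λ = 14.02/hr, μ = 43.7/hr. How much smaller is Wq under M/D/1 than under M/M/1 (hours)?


ρ = 14.02/43.7 = 0.3208
Wq(M/M/1) = ρ/(μ−λ) = 0.3208/29.68 = 0.01081 hr
Wq(M/D/1) = ρ/(2(μ−λ)) = 0.005405 hr
Savings = 0.01081 − 0.005405 = 0.005405 hr

Final: 0.005405 hr


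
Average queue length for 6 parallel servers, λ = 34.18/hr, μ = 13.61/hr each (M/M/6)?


a = λ/μ = 2.5114; ρ = a/6 = 0.4186
P₀ = 0.080683
Lq = P₀·a^c·ρ / (c!·(1−ρ)²) = 0.080683·250.89014·0.4186/(720·0.33807)
= 0.03481

Final: 0.03481


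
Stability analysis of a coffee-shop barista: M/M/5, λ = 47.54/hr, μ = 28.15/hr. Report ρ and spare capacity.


Total capacity cμ = 5·28.15 = 140.75/hr
ρ = λ/(cμ) = 47.54/140.75 = 0.3378
Stable ⇔ ρ < 1: YES
Spare capacity = cμ − λ = 140.75 − 47.54 = 93.21/hr

Final: ρ = 0.3378; stable; margin = 93.21/hr


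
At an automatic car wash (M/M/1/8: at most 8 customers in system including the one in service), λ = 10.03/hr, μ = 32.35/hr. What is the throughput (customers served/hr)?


ρ = 0.3100; P_K = (1−ρ)ρ^8/(1−ρ^9) = 0.00005892
λ_eff = λ(1 − P_K) = 10.03·(1 − 0.00005892) = 10.03·0.999941 = 10.0294 /hr

Final: 10.0294 /hr


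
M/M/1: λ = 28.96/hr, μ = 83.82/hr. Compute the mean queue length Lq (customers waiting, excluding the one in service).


ρ = 28.96/83.82 = 0.3455
Lq = ρ²/(1−ρ) = 0.1194/0.6545 = 0.1824

Final: 0.1824


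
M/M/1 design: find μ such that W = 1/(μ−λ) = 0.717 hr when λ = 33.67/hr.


W = 1/(μ−λ) ⇒ μ − λ = 1/W = 1/0.717 = 1.3947
μ = λ + 1/W = 33.67 + 1.3947 = 35.0647 per hr

Final: 35.0647 /hr


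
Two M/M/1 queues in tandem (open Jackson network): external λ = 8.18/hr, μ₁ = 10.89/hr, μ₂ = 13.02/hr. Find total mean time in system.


Each node sees arrival rate λ = 8.18/hr (tandem ⇒ throughput preserved).
W₁ = 1/(μ₁−λ) = 1/(10.89−8.18) = 0.36900 hr
W₂ = 1/(μ₂−λ) = 1/(13.02−8.18) = 0.20661 hr
W_total = W₁ + W₂ = 0.36900 + 0.20661 = 0.57562 hr

Final: 0.57562 hr


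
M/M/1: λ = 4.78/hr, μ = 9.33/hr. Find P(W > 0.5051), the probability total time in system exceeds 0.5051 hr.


W ~ Exponential(μ−λ) for M/M/1.
μ − λ = 9.33 − 4.78 = 4.5500
P(W > t) = e^{−(μ−λ)t} = e^{−2.2982} = 0.100439

Final: 0.100439


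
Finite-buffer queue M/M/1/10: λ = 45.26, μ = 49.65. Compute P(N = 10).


ρ = λ/μ = 45.26/49.65 = 0.9116
P_K = (1−ρ)ρ^K/(1−ρ^(K+1)) = (0.08842·0.396235)/(1 − 0.361200)
= 0.035035/0.638800 = 0.054845

Final: 0.054845


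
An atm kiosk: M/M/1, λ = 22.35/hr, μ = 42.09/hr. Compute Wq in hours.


ρ = 22.35/42.09 = 0.5310
Wq = ρ/(μ−λ) = 0.5310/(42.09 − 22.35) = 0.5310/19.74 = 0.02690 hr

Final: 0.02690 hr


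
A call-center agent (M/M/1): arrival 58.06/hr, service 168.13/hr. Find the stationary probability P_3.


ρ = 58.06/168.13 = 0.3453
P_n = (1−ρ)·ρ^n = (1 − 0.3453)·0.3453^3 = 0.6547·0.041181 = 0.026960

Final: 0.026960


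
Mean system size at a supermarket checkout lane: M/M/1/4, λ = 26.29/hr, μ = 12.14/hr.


ρ = 26.29/12.14 = 2.1656
L = ρ[1 − (K+1)ρ^K + Kρ^(K+1)] / [(1−ρ)(1−ρ^(K+1))]
Numerator: 2.1656·(1 − 5·21.993158 + 4·47.627688) = 176.591186
Denominator: (-1.1656)·(-46.627688) = 54.347758
L = 176.591186/54.347758 = 3.2493

Final: 3.2493


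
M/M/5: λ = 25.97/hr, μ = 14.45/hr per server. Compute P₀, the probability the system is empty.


a = λ/μ = 25.97/14.45 = 1.7972; ρ = a/c = 0.3594
Σ_{k=0}^{4} a^k/k! (terms k=0..4) = 1.00000 + 1.79723 + 1.61502 + 0.96752 + 0.43472 = 5.81449
Tail: a^5/(5!(1−ρ)) = 18.75083/(120·0.6406) = 0.24394
P₀ = 1/(5.81449 + 0.24394) = 1/6.05843 = 0.165059

Final: 0.165059


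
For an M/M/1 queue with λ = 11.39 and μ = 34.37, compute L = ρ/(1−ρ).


ρ = λ/μ = 11.39/34.37 = 0.3314
L = ρ/(1−ρ) = 0.3314/(1 − 0.3314) = 0.3314/0.6686 = 0.4956

Final: 0.4956


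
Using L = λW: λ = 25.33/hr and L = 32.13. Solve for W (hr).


W = L/λ = 32.13/25.33 = 1.2685 hr

Final: 1.2685 hr


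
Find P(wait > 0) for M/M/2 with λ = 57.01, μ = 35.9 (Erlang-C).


a = λ/μ = 1.5880; ρ = a/2 = 0.7940
P₀ = 0.114820 (from M/M/c formula)
C(c,a) = [a^c/(c!(1−ρ))]·P₀ = [2.52181/(2·0.2060)]·0.114820
= 6.12124·0.114820 = 0.702843

Final: 0.702843


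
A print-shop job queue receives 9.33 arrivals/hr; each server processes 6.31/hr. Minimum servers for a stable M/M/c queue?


Stability requires cμ > λ ⇔ c > λ/μ.
λ/μ = 9.33/6.31 = 1.4786
Minimum integer c = ⌊1.4786⌋ + 1 = 2
Check: 2·6.31 = 12.62 > 9.33, while 1·6.31 = 6.31 ≤ 9.33

Final: 2 servers


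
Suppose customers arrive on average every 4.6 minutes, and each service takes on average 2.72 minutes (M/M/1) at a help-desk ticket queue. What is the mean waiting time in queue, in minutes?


λ = 60/4.6 = 13.0435 /hr
μ = 60/2.72 = 22.0588 /hr
ρ = λ/μ = 13.0435/22.0588 = 0.5913
Wq = ρ/(μ−λ) = 0.5913/(22.0588−13.0435) = 0.06559 hr
In minutes: 0.06559·60 = 3.935 min

Final: 3.935 min


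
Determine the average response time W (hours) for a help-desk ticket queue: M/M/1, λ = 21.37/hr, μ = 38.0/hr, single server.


W = 1/(μ−λ) = 1/(38.0 − 21.37) = 1/16.63 = 0.06013 hr

Final: 0.06013 hr


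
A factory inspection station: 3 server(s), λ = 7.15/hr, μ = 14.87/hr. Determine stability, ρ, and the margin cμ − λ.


Total capacity cμ = 3·14.87 = 44.61/hr
ρ = λ/(cμ) = 7.15/44.61 = 0.1603
Stable ⇔ ρ < 1: YES
Spare capacity = cμ − λ = 44.61 − 7.15 = 37.46/hr

Final: ρ = 0.1603; stable; margin = 37.46/hr


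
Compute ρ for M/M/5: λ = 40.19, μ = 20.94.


ρ = λ/(cμ) = 40.19/(5·20.94) = 40.19/104.70 = 0.3839

Final: 0.3839


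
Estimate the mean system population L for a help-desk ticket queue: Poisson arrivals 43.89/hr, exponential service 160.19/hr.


ρ = λ/μ = 43.89/160.19 = 0.2740
L = ρ/(1−ρ) = 0.2740/(1 − 0.2740) = 0.2740/0.7260 = 0.3774

Final: 0.3774


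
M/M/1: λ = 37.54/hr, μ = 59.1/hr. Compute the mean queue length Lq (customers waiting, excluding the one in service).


ρ = 37.54/59.1 = 0.6352
Lq = ρ²/(1−ρ) = 0.4035/0.3648 = 1.1060

Final: 1.1060


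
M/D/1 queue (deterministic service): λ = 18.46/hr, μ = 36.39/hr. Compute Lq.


ρ = 18.46/36.39 = 0.5073
M/D/1: Lq = ρ²/(2(1−ρ)) = 0.2573/(2·0.4927) = 0.26114

Final: 0.26114


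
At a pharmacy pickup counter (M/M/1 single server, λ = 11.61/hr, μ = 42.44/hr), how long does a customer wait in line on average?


ρ = 11.61/42.44 = 0.2736
Wq = ρ/(μ−λ) = 0.2736/(42.44 − 11.61) = 0.2736/30.83 = 0.008873 hr

Final: 0.008873 hr


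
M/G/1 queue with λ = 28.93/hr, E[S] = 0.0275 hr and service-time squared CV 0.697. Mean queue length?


ρ = λ·E[S] = 28.93·0.0275 = 0.7956
Lq = ρ²(1+C_s²)/(2(1−ρ)) = 0.6329·(1+0.697)/(2·0.2044)
= 0.6329·1.6970/0.4088 = 2.62712

Final: 2.62712


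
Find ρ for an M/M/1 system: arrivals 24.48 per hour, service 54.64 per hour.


ρ = λ/μ = 24.48/54.64 = 0.4480

Final: 0.4480


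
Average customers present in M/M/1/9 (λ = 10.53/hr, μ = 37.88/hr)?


ρ = 10.53/37.88 = 0.2780
L = ρ[1 − (K+1)ρ^K + Kρ^(K+1)] / [(1−ρ)(1−ρ^(K+1))]
Numerator: 0.2780·(1 − 10·0.000009912 + 9·0.000002755) = 0.277962
Denominator: (0.7220)·(0.999997) = 0.722015
L = 0.277962/0.722015 = 0.3850

Final: 0.3850


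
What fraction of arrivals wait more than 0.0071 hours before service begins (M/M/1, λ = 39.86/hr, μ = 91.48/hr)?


ρ = 39.86/91.48 = 0.4357
P(Wq > t) = ρ·e^{−(μ−λ)t} = 0.4357·e^{−0.3665}
= 0.4357·0.693155 = 0.302024

Final: 0.302024


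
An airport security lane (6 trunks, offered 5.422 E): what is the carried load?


B(6,5.422) = 0.223291 (Erlang-B)
Carried load = a(1 − B) = 5.422·(1 − 0.223291) = 5.422·0.776709 = 4.2113 E

Final: 4.2113 Erlangs


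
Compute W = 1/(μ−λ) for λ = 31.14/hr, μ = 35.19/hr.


W = 1/(μ−λ) = 1/(35.19 − 31.14) = 1/4.05 = 0.2469 hr

Final: 0.2469 hr


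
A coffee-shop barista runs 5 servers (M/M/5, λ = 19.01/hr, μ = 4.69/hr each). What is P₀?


a = λ/μ = 19.01/4.69 = 4.0533; ρ = a/c = 0.8107
Σ_{k=0}^{4} a^k/k! (terms k=0..4) = 1.00000 + 4.05330 + 8.21464 + 11.09881 + 11.24672 = 35.61348
Tail: a^5/(5!(1−ρ)) = 1094.07318/(120·0.1893) = 48.15318
P₀ = 1/(35.61348 + 48.15318) = 1/83.76666 = 0.011938

Final: 0.011938


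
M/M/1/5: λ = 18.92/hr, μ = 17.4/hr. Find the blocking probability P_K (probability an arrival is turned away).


ρ = λ/μ = 18.92/17.4 = 1.0874
P_K = (1−ρ)ρ^K/(1−ρ^(K+1)) = (-0.08736·1.520055)/(1 − 1.652842)
= -0.132786/-0.652842 = 0.203398

Final: 0.203398


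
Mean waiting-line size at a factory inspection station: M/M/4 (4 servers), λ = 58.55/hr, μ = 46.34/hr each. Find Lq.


a = λ/μ = 1.2635; ρ = a/4 = 0.3159
P₀ = 0.281446
Lq = P₀·a^c·ρ / (c!·(1−ρ)²) = 0.281446·2.54849·0.3159/(24·0.46803)
= 0.02017

Final: 0.02017


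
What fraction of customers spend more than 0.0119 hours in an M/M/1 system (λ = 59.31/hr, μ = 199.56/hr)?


W ~ Exponential(μ−λ) for M/M/1.
μ − λ = 199.56 − 59.31 = 140.2500
P(W > t) = e^{−(μ−λ)t} = e^{−1.6690} = 0.188440

Final: 0.188440


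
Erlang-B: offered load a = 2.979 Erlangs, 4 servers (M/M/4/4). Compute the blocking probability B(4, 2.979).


B(c,a) = (a^c/c!) / Σ_{k=0}^{c} a^k/k!
a^4/4! = 3.281488
Σ terms (k=0..4): 1.00000 + 2.97900 + 4.43722 + 4.40616 + 3.28149 = 16.103868
B = 3.281488/16.103868 = 0.203770

Final: 0.203770


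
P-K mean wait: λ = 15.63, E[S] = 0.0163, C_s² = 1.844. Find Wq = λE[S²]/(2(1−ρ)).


ρ = λ·E[S] = 15.63·0.0163 = 0.2548
E[S²] = E[S]²(1+C_s²) = 0.0163²·(1+1.844) = 0.0007556
Wq = λ·E[S²]/(2(1−ρ)) = 15.63·0.0007556/(2·0.7452) = 0.007924 hr

Final: 0.007924 hr


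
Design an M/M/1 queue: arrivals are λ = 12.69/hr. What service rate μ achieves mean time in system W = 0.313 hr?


W = 1/(μ−λ) ⇒ μ − λ = 1/W = 1/0.313 = 3.1949
μ = λ + 1/W = 12.69 + 3.1949 = 15.8849 per hr

Final: 15.8849 /hr


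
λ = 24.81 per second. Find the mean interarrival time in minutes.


Mean interarrival time = 1/λ = 1/24.81 second = 0.04031 second
In minutes: 0.04031 × 0.0166667 = 0.0006718 min

Final: 0.0006718 min


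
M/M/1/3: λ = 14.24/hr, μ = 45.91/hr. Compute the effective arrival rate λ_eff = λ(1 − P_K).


ρ = 0.3102; P_K = (1−ρ)ρ^3/(1−ρ^4) = 0.020777
λ_eff = λ(1 − P_K) = 14.24·(1 − 0.020777) = 14.24·0.979223 = 13.9441 /hr

Final: 13.9441 /hr


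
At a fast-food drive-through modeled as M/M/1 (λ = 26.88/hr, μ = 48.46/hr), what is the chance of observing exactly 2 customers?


ρ = 26.88/48.46 = 0.5547
P_n = (1−ρ)·ρ^n = (1 − 0.5547)·0.5547^2 = 0.4453·0.307675 = 0.137012

Final: 0.137012


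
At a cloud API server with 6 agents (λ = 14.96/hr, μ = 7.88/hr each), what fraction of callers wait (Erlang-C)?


a = λ/μ = 1.8985; ρ = a/6 = 0.3164
P₀ = 0.149635 (from M/M/c formula)
C(c,a) = [a^c/(c!(1−ρ))]·P₀ = [46.82009/(720·0.6836)]·0.149635
= 0.09513·0.149635 = 0.014234

Final: 0.014234


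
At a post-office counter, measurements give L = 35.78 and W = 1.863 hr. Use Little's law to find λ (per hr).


λ = L/W = 35.78/1.863 = 19.2056 /hr

Final: 19.2056 /hr


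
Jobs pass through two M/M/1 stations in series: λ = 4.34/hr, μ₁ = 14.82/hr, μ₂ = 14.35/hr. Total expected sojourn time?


Each node sees arrival rate λ = 4.34/hr (tandem ⇒ throughput preserved).
W₁ = 1/(μ₁−λ) = 1/(14.82−4.34) = 0.09542 hr
W₂ = 1/(μ₂−λ) = 1/(14.35−4.34) = 0.09990 hr
W_total = W₁ + W₂ = 0.09542 + 0.09990 = 0.19532 hr

Final: 0.19532 hr


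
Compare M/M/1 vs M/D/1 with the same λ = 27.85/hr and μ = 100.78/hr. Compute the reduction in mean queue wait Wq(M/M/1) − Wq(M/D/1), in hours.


ρ = 27.85/100.78 = 0.2763
Wq(M/M/1) = ρ/(μ−λ) = 0.2763/72.93 = 0.003789 hr
Wq(M/D/1) = ρ/(2(μ−λ)) = 0.001895 hr
Savings = 0.003789 − 0.001895 = 0.001895 hr

Final: 0.001895 hr


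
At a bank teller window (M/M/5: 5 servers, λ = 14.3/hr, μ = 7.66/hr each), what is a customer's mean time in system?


a = 1.8668; ρ = 0.3734; P₀ = 0.153814
Lq = P₀·a^c·ρ/(c!(1−ρ)²) = 0.02764
Wq = Lq/λ = 0.02764/14.3 = 0.001933 hr
W = Wq + 1/μ = 0.001933 + 0.13055 = 0.13248 hr

Final: 0.13248 hr


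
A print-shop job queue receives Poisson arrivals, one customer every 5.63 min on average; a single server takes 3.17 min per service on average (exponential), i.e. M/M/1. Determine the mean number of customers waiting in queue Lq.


λ = 60/5.63 = 10.6572 /hr
μ = 60/3.17 = 18.9274 /hr
ρ = λ/μ = 10.6572/18.9274 = 0.5631
Lq = ρ²/(1−ρ) = 0.3170/0.4369 = 0.7256

Final: 0.7256


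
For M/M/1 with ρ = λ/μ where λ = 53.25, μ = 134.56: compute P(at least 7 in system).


ρ = 53.25/134.56 = 0.3957
P(N ≥ n) = ρ^n = 0.3957^7 = 0.001520

Final: 0.001520


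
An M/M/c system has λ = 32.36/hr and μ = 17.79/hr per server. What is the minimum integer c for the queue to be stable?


Stability requires cμ > λ ⇔ c > λ/μ.
λ/μ = 32.36/17.79 = 1.8190
Minimum integer c = ⌊1.8190⌋ + 1 = 2
Check: 2·17.79 = 35.58 > 32.36, while 1·17.79 = 17.79 ≤ 32.36

Final: 2 servers


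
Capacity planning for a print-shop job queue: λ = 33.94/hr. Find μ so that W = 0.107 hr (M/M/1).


W = 1/(μ−λ) ⇒ μ − λ = 1/W = 1/0.107 = 9.3458
μ = λ + 1/W = 33.94 + 9.3458 = 43.2858 per hr

Final: 43.2858 /hr


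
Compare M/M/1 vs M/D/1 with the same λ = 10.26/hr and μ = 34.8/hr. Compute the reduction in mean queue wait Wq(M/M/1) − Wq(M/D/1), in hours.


ρ = 10.26/34.8 = 0.2948
Wq(M/M/1) = ρ/(μ−λ) = 0.2948/24.54 = 0.01201 hr
Wq(M/D/1) = ρ/(2(μ−λ)) = 0.006007 hr
Savings = 0.01201 − 0.006007 = 0.006007 hr

Final: 0.006007 hr


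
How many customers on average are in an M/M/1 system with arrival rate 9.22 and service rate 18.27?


ρ = λ/μ = 9.22/18.27 = 0.5047
L = ρ/(1−ρ) = 0.5047/(1 − 0.5047) = 0.5047/0.4953 = 1.0188

Final: 1.0188


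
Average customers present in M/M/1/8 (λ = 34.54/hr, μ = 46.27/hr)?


ρ = 34.54/46.27 = 0.7465
L = ρ[1 − (K+1)ρ^K + Kρ^(K+1)] / [(1−ρ)(1−ρ^(K+1))]
Numerator: 0.7465·(1 − 9·0.096423 + 8·0.071979) = 0.528529
Denominator: (0.2535)·(0.928021) = 0.235264
L = 0.528529/0.235264 = 2.2465

Final: 2.2465


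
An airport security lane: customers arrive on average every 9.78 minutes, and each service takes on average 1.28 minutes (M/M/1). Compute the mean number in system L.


λ = 60/9.78 = 6.1350 /hr
μ = 60/1.28 = 46.8750 /hr
ρ = λ/μ = 6.1350/46.8750 = 0.1309
L = ρ/(1−ρ) = 0.1309/0.8691 = 0.1506

Final: 0.1506


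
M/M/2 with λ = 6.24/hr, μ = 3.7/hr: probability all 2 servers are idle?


a = λ/μ = 6.24/3.7 = 1.6865; ρ = a/c = 0.8432
Σ_{k=0}^{1} a^k/k! (terms k=0..1) = 1.00000 + 1.68649 = 2.68649
Tail: a^2/(2!(1−ρ)) = 2.84424/(2·0.1568) = 9.07213
P₀ = 1/(2.68649 + 9.07213) = 1/11.75862 = 0.085044

Final: 0.085044


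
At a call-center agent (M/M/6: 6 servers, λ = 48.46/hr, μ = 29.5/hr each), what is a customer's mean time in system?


a = 1.6427; ρ = 0.2738; P₀ = 0.193369
Lq = P₀·a^c·ρ/(c!(1−ρ)²) = 0.002740
Wq = Lq/λ = 0.002740/48.46 = 0.00005654 hr
W = Wq + 1/μ = 0.00005654 + 0.03390 = 0.03395 hr

Final: 0.03395 hr


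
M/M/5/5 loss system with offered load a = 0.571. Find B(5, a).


B(c,a) = (a^c/c!) / Σ_{k=0}^{c} a^k/k!
a^5/5! = 0.0005058
Σ terms (k=0..5): 1.00000 + 0.57100 + 0.16302 + 0.03103 + 0.004429 + 0.0005058 = 1.769984
B = 0.0005058/1.769984 = 0.0002858

Final: 0.0002858


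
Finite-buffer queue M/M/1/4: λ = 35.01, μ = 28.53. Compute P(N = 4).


ρ = λ/μ = 35.01/28.53 = 1.2271
P_K = (1−ρ)ρ^K/(1−ρ^(K+1)) = (-0.2271·2.267573)/(1 − 2.782606)
= -0.515032/-1.782606 = 0.288921

Final: 0.288921


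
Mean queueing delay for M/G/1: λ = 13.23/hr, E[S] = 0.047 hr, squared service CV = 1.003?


ρ = λ·E[S] = 13.23·0.047 = 0.6218
E[S²] = E[S]²(1+C_s²) = 0.047²·(1+1.003) = 0.004425
Wq = λ·E[S²]/(2(1−ρ)) = 13.23·0.004425/(2·0.3782) = 0.07739 hr

Final: 0.07739 hr


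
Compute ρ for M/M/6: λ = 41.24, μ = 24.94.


ρ = λ/(cμ) = 41.24/(6·24.94) = 41.24/149.64 = 0.2756

Final: 0.2756


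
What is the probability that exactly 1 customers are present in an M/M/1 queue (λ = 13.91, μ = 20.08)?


ρ = 13.91/20.08 = 0.6927
P_n = (1−ρ)·ρ^n = (1 − 0.6927)·0.6927^1 = 0.3073·0.692729 = 0.212856

Final: 0.212856


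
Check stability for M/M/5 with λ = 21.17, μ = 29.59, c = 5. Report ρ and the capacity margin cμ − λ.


Total capacity cμ = 5·29.59 = 147.95/hr
ρ = λ/(cμ) = 21.17/147.95 = 0.1431
Stable ⇔ ρ < 1: YES
Spare capacity = cμ − λ = 147.95 − 21.17 = 126.78/hr

Final: ρ = 0.1431; stable; margin = 126.78/hr
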